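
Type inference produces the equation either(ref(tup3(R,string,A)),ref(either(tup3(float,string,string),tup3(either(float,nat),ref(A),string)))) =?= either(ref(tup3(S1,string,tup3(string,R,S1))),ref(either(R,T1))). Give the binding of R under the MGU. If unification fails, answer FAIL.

tup3(float,string,string)

Decompose either/2: ref(tup3(R,string,A)) =?= ref(tup3(S1,string,tup3(string,R,S1))),  ref(either(tup3(float,string,string),tup3(either(float,nat),ref(A),string))) =?= ref(either(R,T1)).
Decompose ref/1: tup3(R,string,A) =?= tup3(S1,string,tup3(string,R,S1)).
Decompose tup3/3: R =?= S1,  string =?= string,  A =?= tup3(string,R,S1).
Bind R := S1; substituting into the 2 remaining equations that mention R gives: A =?= tup3(string,S1,S1),  ref(either(tup3(float,string,string),tup3(either(float,nat),ref(A),string))) =?= ref(either(S1,T1)).
Delete trivial equation string =?= string.
Bind A := tup3(string,S1,S1); substituting into the remaining equation gives: ref(either(tup3(float,string,string),tup3(either(float,nat),ref(tup3(string,S1,S1)),string))) =?= ref(either(S1,T1)).
Decompose ref/1: either(tup3(float,string,string),tup3(either(float,nat),ref(tup3(string,S1,S1)),string)) =?= either(S1,T1).
Decompose either/2: tup3(float,string,string) =?= S1,  tup3(either(float,nat),ref(tup3(string,S1,S1)),string) =?= T1.
Bind S1 := tup3(float,string,string); substituting into the remaining equation gives: tup3(either(float,nat),ref(tup3(string,tup3(float,string,string),tup3(float,string,string))),string) =?= T1. Substituting into the earlier bindings gives R := tup3(float,string,string), A := tup3(string,tup3(float,string,string),tup3(float,string,string)).
Bind T1 := tup3(either(float,nat),ref(tup3(string,tup3(float,string,string),tup3(float,string,string))),string).
MGU = { R := tup3(float,string,string), A := tup3(string,tup3(float,string,string),tup3(float,string,string)), S1 := tup3(float,string,string), T1 := tup3(either(float,nat),ref(tup3(string,tup3(float,string,string),tup3(float,string,string))),string) }, so R := tup3(float,string,string).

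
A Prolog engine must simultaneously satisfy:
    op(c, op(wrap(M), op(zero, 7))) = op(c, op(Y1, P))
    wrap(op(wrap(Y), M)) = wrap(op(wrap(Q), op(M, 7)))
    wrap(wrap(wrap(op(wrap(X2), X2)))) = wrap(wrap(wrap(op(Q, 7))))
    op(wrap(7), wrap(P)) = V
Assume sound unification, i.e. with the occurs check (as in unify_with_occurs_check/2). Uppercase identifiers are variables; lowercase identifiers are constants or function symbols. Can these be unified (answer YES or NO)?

NO

Decompose op/2: c = c,  op(wrap(M), op(zero, 7)) = op(Y1, P).
Delete trivial equation c = c.
Decompose op/2: wrap(M) = Y1,  op(zero, 7) = P.
Bind Y1 := wrap(M); no other remaining equation mentions Y1.
Bind P := op(zero, 7); substituting into the one remaining equation that mentions P gives: op(wrap(7), wrap(op(zero, 7))) = V.
Decompose wrap/1: op(wrap(Y), M) = op(wrap(Q), op(M, 7)).
Decompose op/2: wrap(Y) = wrap(Q),  M = op(M, 7).
Decompose wrap/1: Y = Q.
Bind Y := Q; no other remaining equation mentions Y.
Occurs check fails: M occurs in op(M, 7); the equation M = op(M, 7) has no finite solution.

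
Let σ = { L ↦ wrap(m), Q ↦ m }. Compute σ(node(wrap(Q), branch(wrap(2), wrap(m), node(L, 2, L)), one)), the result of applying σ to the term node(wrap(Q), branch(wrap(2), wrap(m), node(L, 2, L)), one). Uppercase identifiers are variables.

node(wrap(m), branch(wrap(2), wrap(m), node(wrap(m), 2, wrap(m))), one)

Replace each occurrence of L with wrap(m).
Replace each occurrence of Q with m.
Result: node(wrap(m), branch(wrap(2), wrap(m), node(wrap(m), 2, wrap(m))), one).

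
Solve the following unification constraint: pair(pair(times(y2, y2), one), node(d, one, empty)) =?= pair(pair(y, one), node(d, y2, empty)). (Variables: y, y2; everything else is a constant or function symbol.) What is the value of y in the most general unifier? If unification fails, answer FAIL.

times(one, one)

Decompose pair/2: pair(times(y2, y2), one) =?= pair(y, one),  node(d, one, empty) =?= node(d, y2, empty).
Decompose pair/2: times(y2, y2) =?= y,  one =?= one.
Bind y := times(y2, y2); no other remaining equation mentions y.
Delete trivial equation one =?= one.
Decompose node/3: d =?= d,  one =?= y2,  empty =?= empty.
Delete trivial equation d =?= d.
Bind y2 := one; no other remaining equation mentions y2. Substituting into the earlier binding gives y := times(one, one).
Delete trivial equation empty =?= empty.
MGU = { y ↦ times(one, one), y2 ↦ one }, so y ↦ times(one, one).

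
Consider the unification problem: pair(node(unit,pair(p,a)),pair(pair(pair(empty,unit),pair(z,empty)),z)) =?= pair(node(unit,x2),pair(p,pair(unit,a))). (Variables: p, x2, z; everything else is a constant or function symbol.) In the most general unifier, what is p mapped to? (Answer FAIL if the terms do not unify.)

Decompose pair/2: node(unit,pair(p,a)) =?= node(unit,x2),  pair(pair(pair(empty,unit),pair(z,empty)),z) =?= pair(p,pair(unit,a)).
Decompose node/2: unit =?= unit,  pair(p,a) =?= x2.
Delete trivial equation unit =?= unit.
Bind x2 := pair(p,a); no other remaining equation mentions x2.
Decompose pair/2: pair(pair(empty,unit),pair(z,empty)) =?= p,  z =?= pair(unit,a).
Bind p := pair(pair(empty,unit),pair(z,empty)); no other remaining equation mentions p. Substituting into the earlier binding gives x2 := pair(pair(pair(empty,unit),pair(z,empty)),a).
Bind z := pair(unit,a). Substituting into the earlier bindings gives x2 := pair(pair(pair(empty,unit),pair(pair(unit,a),empty)),a), p := pair(pair(empty,unit),pair(pair(unit,a),empty)).
MGU = { x2 ↦ pair(pair(pair(empty,unit),pair(pair(unit,a),empty)),a), p ↦ pair(pair(empty,unit),pair(pair(unit,a),empty)), z ↦ pair(unit,a) }, so p ↦ pair(pair(empty,unit),pair(pair(unit,a),empty)).

pair(pair(empty,unit),pair(pair(unit,a),empty))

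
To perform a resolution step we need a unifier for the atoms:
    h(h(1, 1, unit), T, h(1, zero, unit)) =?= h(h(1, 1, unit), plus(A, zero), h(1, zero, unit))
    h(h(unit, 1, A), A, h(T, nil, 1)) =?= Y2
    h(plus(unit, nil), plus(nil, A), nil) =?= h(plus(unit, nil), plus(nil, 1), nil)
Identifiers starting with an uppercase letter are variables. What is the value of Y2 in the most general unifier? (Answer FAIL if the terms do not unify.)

Decompose h/3: h(1, 1, unit) =?= h(1, 1, unit),  T =?= plus(A, zero),  h(1, zero, unit) =?= h(1, zero, unit).
Delete trivial equation h(1, 1, unit) =?= h(1, 1, unit).
Bind T := plus(A, zero); substituting into the one remaining equation that mentions T gives: h(h(unit, 1, A), A, h(plus(A, zero), nil, 1)) =?= Y2.
Delete trivial equation h(1, zero, unit) =?= h(1, zero, unit).
Bind Y2 := h(h(unit, 1, A), A, h(plus(A, zero), nil, 1)); no other remaining equation mentions Y2.
Decompose h/3: plus(unit, nil) =?= plus(unit, nil),  plus(nil, A) =?= plus(nil, 1),  nil =?= nil.
Delete trivial equation plus(unit, nil) =?= plus(unit, nil).
Decompose plus/2: nil =?= nil,  A =?= 1.
Delete trivial equation nil =?= nil.
Bind A := 1; no other remaining equation mentions A. Substituting into the earlier bindings gives T := plus(1, zero), Y2 := h(h(unit, 1, 1), 1, h(plus(1, zero), nil, 1)).
Delete trivial equation nil =?= nil.
MGU = { T -> plus(1, zero), Y2 -> h(h(unit, 1, 1), 1, h(plus(1, zero), nil, 1)), A -> 1 }, so Y2 -> h(h(unit, 1, 1), 1, h(plus(1, zero), nil, 1)).

h(h(unit, 1, 1), 1, h(plus(1, zero), nil, 1))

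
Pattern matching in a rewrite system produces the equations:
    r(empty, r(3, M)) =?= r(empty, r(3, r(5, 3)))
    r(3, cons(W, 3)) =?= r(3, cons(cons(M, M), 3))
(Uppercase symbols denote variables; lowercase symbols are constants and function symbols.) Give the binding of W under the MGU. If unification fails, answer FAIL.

cons(r(5, 3), r(5, 3))

Decompose r/2: empty =?= empty,  r(3, M) =?= r(3, r(5, 3)).
Delete trivial equation empty =?= empty.
Decompose r/2: 3 =?= 3,  M =?= r(5, 3).
Delete trivial equation 3 =?= 3.
Bind M := r(5, 3); substituting into the remaining equation gives: r(3, cons(W, 3)) =?= r(3, cons(cons(r(5, 3), r(5, 3)), 3)).
Decompose r/2: 3 =?= 3,  cons(W, 3) =?= cons(cons(r(5, 3), r(5, 3)), 3).
Delete trivial equation 3 =?= 3.
Decompose cons/2: W =?= cons(r(5, 3), r(5, 3)),  3 =?= 3.
Bind W := cons(r(5, 3), r(5, 3)); no other remaining equation mentions W.
Delete trivial equation 3 =?= 3.
MGU = { M := r(5, 3), W := cons(r(5, 3), r(5, 3)) }, so W := cons(r(5, 3), r(5, 3)).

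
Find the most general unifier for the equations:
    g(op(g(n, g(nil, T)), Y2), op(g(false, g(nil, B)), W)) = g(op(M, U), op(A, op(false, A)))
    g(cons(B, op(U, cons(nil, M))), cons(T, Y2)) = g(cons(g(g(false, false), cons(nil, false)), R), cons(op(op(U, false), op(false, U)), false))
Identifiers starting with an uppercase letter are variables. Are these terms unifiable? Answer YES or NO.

YES

Decompose g/2: op(g(n, g(nil, T)), Y2) = op(M, U),  op(g(false, g(nil, B)), W) = op(A, op(false, A)).
Decompose op/2: g(n, g(nil, T)) = M,  Y2 = U.
Bind M := g(n, g(nil, T)); substituting into the one remaining equation that mentions M gives: g(cons(B, op(U, cons(nil, g(n, g(nil, T))))), cons(T, Y2)) = g(cons(g(g(false, false), cons(nil, false)), R), cons(op(op(U, false), op(false, U)), false)).
Bind Y2 := U; substituting into the one remaining equation that mentions Y2 gives: g(cons(B, op(U, cons(nil, g(n, g(nil, T))))), cons(T, U)) = g(cons(g(g(false, false), cons(nil, false)), R), cons(op(op(U, false), op(false, U)), false)).
Decompose op/2: g(false, g(nil, B)) = A,  W = op(false, A).
Bind A := g(false, g(nil, B)); substituting into the one remaining equation that mentions A gives: W = op(false, g(false, g(nil, B))).
Bind W := op(false, g(false, g(nil, B))); no other remaining equation mentions W.
Decompose g/2: cons(B, op(U, cons(nil, g(n, g(nil, T))))) = cons(g(g(false, false), cons(nil, false)), R),  cons(T, U) = cons(op(op(U, false), op(false, U)), false).
Decompose cons/2: B = g(g(false, false), cons(nil, false)),  op(U, cons(nil, g(n, g(nil, T)))) = R.
Bind B := g(g(false, false), cons(nil, false)); no other remaining equation mentions B. Substituting into the earlier bindings gives A := g(false, g(nil, g(g(false, false), cons(nil, false)))), W := op(false, g(false, g(nil, g(g(false, false), cons(nil, false))))).
Bind R := op(U, cons(nil, g(n, g(nil, T)))); no other remaining equation mentions R.
Decompose cons/2: T = op(op(U, false), op(false, U)),  U = false.
Bind T := op(op(U, false), op(false, U)); no other remaining equation mentions T. Substituting into the earlier bindings gives M := g(n, g(nil, op(op(U, false), op(false, U)))), R := op(U, cons(nil, g(n, g(nil, op(op(U, false), op(false, U)))))).
Bind U := false. Substituting into the earlier bindings gives M := g(n, g(nil, op(op(false, false), op(false, false)))), Y2 := false, R := op(false, cons(nil, g(n, g(nil, op(op(false, false), op(false, false)))))), T := op(op(false, false), op(false, false)).
No equations remain and no clash or occurs-check failure arose, so a unifier exists.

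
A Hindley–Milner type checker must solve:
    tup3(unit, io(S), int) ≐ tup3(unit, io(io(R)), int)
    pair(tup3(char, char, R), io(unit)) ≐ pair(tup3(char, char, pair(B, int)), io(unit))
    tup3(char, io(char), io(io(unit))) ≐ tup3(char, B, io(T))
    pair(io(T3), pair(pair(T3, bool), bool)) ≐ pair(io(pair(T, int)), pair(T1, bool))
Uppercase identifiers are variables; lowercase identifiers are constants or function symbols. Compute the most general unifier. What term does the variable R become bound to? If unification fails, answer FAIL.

Decompose tup3/3: unit ≐ unit,  io(S) ≐ io(io(R)),  int ≐ int.
Delete trivial equation unit ≐ unit.
Decompose io/1: S ≐ io(R).
Bind S := io(R); no other remaining equation mentions S.
Delete trivial equation int ≐ int.
Decompose pair/2: tup3(char, char, R) ≐ tup3(char, char, pair(B, int)),  io(unit) ≐ io(unit).
Decompose tup3/3: char ≐ char,  char ≐ char,  R ≐ pair(B, int).
Delete trivial equation char ≐ char.
Delete trivial equation char ≐ char.
Bind R := pair(B, int); no other remaining equation mentions R. Substituting into the earlier binding gives S := io(pair(B, int)).
Delete trivial equation io(unit) ≐ io(unit).
Decompose tup3/3: char ≐ char,  io(char) ≐ B,  io(io(unit)) ≐ io(T).
Delete trivial equation char ≐ char.
Bind B := io(char); no other remaining equation mentions B. Substituting into the earlier bindings gives S := io(pair(io(char), int)), R := pair(io(char), int).
Decompose io/1: io(unit) ≐ T.
Bind T := io(unit); substituting into the remaining equation gives: pair(io(T3), pair(pair(T3, bool), bool)) ≐ pair(io(pair(io(unit), int)), pair(T1, bool)).
Decompose pair/2: io(T3) ≐ io(pair(io(unit), int)),  pair(pair(T3, bool), bool) ≐ pair(T1, bool).
Decompose io/1: T3 ≐ pair(io(unit), int).
Bind T3 := pair(io(unit), int); substituting into the remaining equation gives: pair(pair(pair(io(unit), int), bool), bool) ≐ pair(T1, bool).
Decompose pair/2: pair(pair(io(unit), int), bool) ≐ T1,  bool ≐ bool.
Bind T1 := pair(pair(io(unit), int), bool); no other remaining equation mentions T1.
Delete trivial equation bool ≐ bool.
MGU = { S ↦ io(pair(io(char), int)), R ↦ pair(io(char), int), B ↦ io(char), T ↦ io(unit), T3 ↦ pair(io(unit), int), T1 ↦ pair(pair(io(unit), int), bool) }, so R ↦ pair(io(char), int).

pair(io(char), int)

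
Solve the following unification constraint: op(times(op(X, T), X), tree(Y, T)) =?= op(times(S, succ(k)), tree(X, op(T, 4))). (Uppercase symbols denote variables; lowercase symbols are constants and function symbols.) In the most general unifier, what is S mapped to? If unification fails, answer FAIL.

FAIL

Decompose op/2: times(op(X, T), X) =?= times(S, succ(k)),  tree(Y, T) =?= tree(X, op(T, 4)).
Decompose times/2: op(X, T) =?= S,  X =?= succ(k).
Bind S := op(X, T); no other remaining equation mentions S.
Bind X := succ(k); substituting into the remaining equation gives: tree(Y, T) =?= tree(succ(k), op(T, 4)). Substituting into the earlier binding gives S := op(succ(k), T).
Decompose tree/2: Y =?= succ(k),  T =?= op(T, 4).
Bind Y := succ(k); no other remaining equation mentions Y.
Occurs check fails: T occurs in op(T, 4); the equation T =?= op(T, 4) has no finite solution.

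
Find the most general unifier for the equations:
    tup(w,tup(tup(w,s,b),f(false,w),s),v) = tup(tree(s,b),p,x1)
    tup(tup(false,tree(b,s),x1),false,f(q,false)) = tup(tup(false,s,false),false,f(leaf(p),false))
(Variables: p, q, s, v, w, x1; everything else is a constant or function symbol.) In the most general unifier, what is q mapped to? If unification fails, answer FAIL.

FAIL

Decompose tup/3: w = tree(s,b),  tup(tup(w,s,b),f(false,w),s) = p,  v = x1.
Bind w := tree(s,b); substituting into the one remaining equation that mentions w gives: tup(tup(tree(s,b),s,b),f(false,tree(s,b)),s) = p.
Bind p := tup(tup(tree(s,b),s,b),f(false,tree(s,b)),s); substituting into the one remaining equation that mentions p gives: tup(tup(false,tree(b,s),x1),false,f(q,false)) = tup(tup(false,s,false),false,f(leaf(tup(tup(tree(s,b),s,b),f(false,tree(s,b)),s)),false)).
Bind v := x1; no other remaining equation mentions v.
Decompose tup/3: tup(false,tree(b,s),x1) = tup(false,s,false),  false = false,  f(q,false) = f(leaf(tup(tup(tree(s,b),s,b),f(false,tree(s,b)),s)),false).
Decompose tup/3: false = false,  tree(b,s) = s,  x1 = false.
Delete trivial equation false = false.
Occurs check fails: s occurs in tree(b,s); the equation s = tree(b,s) has no finite solution.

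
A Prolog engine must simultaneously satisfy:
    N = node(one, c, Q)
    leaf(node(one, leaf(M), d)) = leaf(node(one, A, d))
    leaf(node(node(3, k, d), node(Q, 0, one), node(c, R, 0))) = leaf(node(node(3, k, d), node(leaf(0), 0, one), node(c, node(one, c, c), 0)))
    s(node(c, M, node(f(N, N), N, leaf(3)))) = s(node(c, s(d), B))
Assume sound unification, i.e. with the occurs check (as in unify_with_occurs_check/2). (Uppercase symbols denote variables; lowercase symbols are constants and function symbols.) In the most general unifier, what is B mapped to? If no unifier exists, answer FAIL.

Bind N := node(one, c, Q); substituting into the one remaining equation that mentions N gives: s(node(c, M, node(f(node(one, c, Q), node(one, c, Q)), node(one, c, Q), leaf(3)))) = s(node(c, s(d), B)).
Decompose leaf/1: node(one, leaf(M), d) = node(one, A, d).
Decompose node/3: one = one,  leaf(M) = A,  d = d.
Delete trivial equation one = one.
Bind A := leaf(M); no other remaining equation mentions A.
Delete trivial equation d = d.
Decompose leaf/1: node(node(3, k, d), node(Q, 0, one), node(c, R, 0)) = node(node(3, k, d), node(leaf(0), 0, one), node(c, node(one, c, c), 0)).
Decompose node/3: node(3, k, d) = node(3, k, d),  node(Q, 0, one) = node(leaf(0), 0, one),  node(c, R, 0) = node(c, node(one, c, c), 0).
Delete trivial equation node(3, k, d) = node(3, k, d).
Decompose node/3: Q = leaf(0),  0 = 0,  one = one.
Bind Q := leaf(0); substituting into the one remaining equation that mentions Q gives: s(node(c, M, node(f(node(one, c, leaf(0)), node(one, c, leaf(0))), node(one, c, leaf(0)), leaf(3)))) = s(node(c, s(d), B)). Substituting into the earlier binding gives N := node(one, c, leaf(0)).
Delete trivial equation 0 = 0.
Delete trivial equation one = one.
Decompose node/3: c = c,  R = node(one, c, c),  0 = 0.
Delete trivial equation c = c.
Bind R := node(one, c, c); no other remaining equation mentions R.
Delete trivial equation 0 = 0.
Decompose s/1: node(c, M, node(f(node(one, c, leaf(0)), node(one, c, leaf(0))), node(one, c, leaf(0)), leaf(3))) = node(c, s(d), B).
Decompose node/3: c = c,  M = s(d),  node(f(node(one, c, leaf(0)), node(one, c, leaf(0))), node(one, c, leaf(0)), leaf(3)) = B.
Delete trivial equation c = c.
Bind M := s(d); no other remaining equation mentions M. Substituting into the earlier binding gives A := leaf(s(d)).
Bind B := node(f(node(one, c, leaf(0)), node(one, c, leaf(0))), node(one, c, leaf(0)), leaf(3)).
MGU = { N -> node(one, c, leaf(0)), A -> leaf(s(d)), Q -> leaf(0), R -> node(one, c, c), M -> s(d), B -> node(f(node(one, c, leaf(0)), node(one, c, leaf(0))), node(one, c, leaf(0)), leaf(3)) }, so B -> node(f(node(one, c, leaf(0)), node(one, c, leaf(0))), node(one, c, leaf(0)), leaf(3)).

node(f(node(one, c, leaf(0)), node(one, c, leaf(0))), node(one, c, leaf(0)), leaf(3))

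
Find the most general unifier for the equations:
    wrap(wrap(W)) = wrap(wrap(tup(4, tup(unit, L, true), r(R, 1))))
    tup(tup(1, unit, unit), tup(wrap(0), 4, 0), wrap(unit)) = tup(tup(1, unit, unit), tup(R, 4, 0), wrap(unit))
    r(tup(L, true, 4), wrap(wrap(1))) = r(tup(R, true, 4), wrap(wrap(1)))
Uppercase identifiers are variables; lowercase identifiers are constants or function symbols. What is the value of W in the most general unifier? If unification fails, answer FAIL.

Decompose wrap/1: wrap(W) = wrap(tup(4, tup(unit, L, true), r(R, 1))).
Decompose wrap/1: W = tup(4, tup(unit, L, true), r(R, 1)).
Bind W := tup(4, tup(unit, L, true), r(R, 1)); no other remaining equation mentions W.
Decompose tup/3: tup(1, unit, unit) = tup(1, unit, unit),  tup(wrap(0), 4, 0) = tup(R, 4, 0),  wrap(unit) = wrap(unit).
Delete trivial equation tup(1, unit, unit) = tup(1, unit, unit).
Decompose tup/3: wrap(0) = R,  4 = 4,  0 = 0.
Bind R := wrap(0); substituting into the one remaining equation that mentions R gives: r(tup(L, true, 4), wrap(wrap(1))) = r(tup(wrap(0), true, 4), wrap(wrap(1))). Substituting into the earlier binding gives W := tup(4, tup(unit, L, true), r(wrap(0), 1)).
Delete trivial equation 4 = 4.
Delete trivial equation 0 = 0.
Delete trivial equation wrap(unit) = wrap(unit).
Decompose r/2: tup(L, true, 4) = tup(wrap(0), true, 4),  wrap(wrap(1)) = wrap(wrap(1)).
Decompose tup/3: L = wrap(0),  true = true,  4 = 4.
Bind L := wrap(0); no other remaining equation mentions L. Substituting into the earlier binding gives W := tup(4, tup(unit, wrap(0), true), r(wrap(0), 1)).
Delete trivial equation true = true.
Delete trivial equation 4 = 4.
Delete trivial equation wrap(wrap(1)) = wrap(wrap(1)).
MGU = { W -> tup(4, tup(unit, wrap(0), true), r(wrap(0), 1)), R -> wrap(0), L -> wrap(0) }, so W -> tup(4, tup(unit, wrap(0), true), r(wrap(0), 1)).

tup(4, tup(unit, wrap(0), true), r(wrap(0), 1))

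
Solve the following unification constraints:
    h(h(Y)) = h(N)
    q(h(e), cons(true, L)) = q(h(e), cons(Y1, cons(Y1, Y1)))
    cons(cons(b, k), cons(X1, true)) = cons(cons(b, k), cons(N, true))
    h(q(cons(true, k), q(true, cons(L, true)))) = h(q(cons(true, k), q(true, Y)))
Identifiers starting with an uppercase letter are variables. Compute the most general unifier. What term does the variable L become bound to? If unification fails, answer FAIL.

cons(true, true)

Decompose h/1: h(Y) = N.
Bind N := h(Y); substituting into the one remaining equation that mentions N gives: cons(cons(b, k), cons(X1, true)) = cons(cons(b, k), cons(h(Y), true)).
Decompose q/2: h(e) = h(e),  cons(true, L) = cons(Y1, cons(Y1, Y1)).
Delete trivial equation h(e) = h(e).
Decompose cons/2: true = Y1,  L = cons(Y1, Y1).
Bind Y1 := true; substituting into the one remaining equation that mentions Y1 gives: L = cons(true, true).
Bind L := cons(true, true); substituting into the one remaining equation that mentions L gives: h(q(cons(true, k), q(true, cons(cons(true, true), true)))) = h(q(cons(true, k), q(true, Y))).
Decompose cons/2: cons(b, k) = cons(b, k),  cons(X1, true) = cons(h(Y), true).
Delete trivial equation cons(b, k) = cons(b, k).
Decompose cons/2: X1 = h(Y),  true = true.
Bind X1 := h(Y); no other remaining equation mentions X1.
Delete trivial equation true = true.
Decompose h/1: q(cons(true, k), q(true, cons(cons(true, true), true))) = q(cons(true, k), q(true, Y)).
Decompose q/2: cons(true, k) = cons(true, k),  q(true, cons(cons(true, true), true)) = q(true, Y).
Delete trivial equation cons(true, k) = cons(true, k).
Decompose q/2: true = true,  cons(cons(true, true), true) = Y.
Delete trivial equation true = true.
Bind Y := cons(cons(true, true), true). Substituting into the earlier bindings gives N := h(cons(cons(true, true), true)), X1 := h(cons(cons(true, true), true)).
MGU = { N -> h(cons(cons(true, true), true)), Y1 -> true, L -> cons(true, true), X1 -> h(cons(cons(true, true), true)), Y -> cons(cons(true, true), true) }, so L -> cons(true, true).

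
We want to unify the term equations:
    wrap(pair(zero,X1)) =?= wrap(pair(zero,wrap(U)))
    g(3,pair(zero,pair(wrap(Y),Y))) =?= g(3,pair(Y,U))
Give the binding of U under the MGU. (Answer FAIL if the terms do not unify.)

Decompose wrap/1: pair(zero,X1) =?= pair(zero,wrap(U)).
Decompose pair/2: zero =?= zero,  X1 =?= wrap(U).
Delete trivial equation zero =?= zero.
Bind X1 := wrap(U); no other remaining equation mentions X1.
Decompose g/2: 3 =?= 3,  pair(zero,pair(wrap(Y),Y)) =?= pair(Y,U).
Delete trivial equation 3 =?= 3.
Decompose pair/2: zero =?= Y,  pair(wrap(Y),Y) =?= U.
Bind Y := zero; substituting into the remaining equation gives: pair(wrap(zero),zero) =?= U.
Bind U := pair(wrap(zero),zero). Substituting into the earlier binding gives X1 := wrap(pair(wrap(zero),zero)).
MGU = { X1 ↦ wrap(pair(wrap(zero),zero)), Y ↦ zero, U ↦ pair(wrap(zero),zero) }, so U ↦ pair(wrap(zero),zero).

pair(wrap(zero),zero)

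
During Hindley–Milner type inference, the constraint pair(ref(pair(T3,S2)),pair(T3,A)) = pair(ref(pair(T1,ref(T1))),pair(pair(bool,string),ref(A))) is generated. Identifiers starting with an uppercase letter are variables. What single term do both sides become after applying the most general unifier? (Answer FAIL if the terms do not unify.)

Decompose pair/2: ref(pair(T3,S2)) = ref(pair(T1,ref(T1))),  pair(T3,A) = pair(pair(bool,string),ref(A)).
Decompose ref/1: pair(T3,S2) = pair(T1,ref(T1)).
Decompose pair/2: T3 = T1,  S2 = ref(T1).
Bind T3 := T1; substituting into the one remaining equation that mentions T3 gives: pair(T1,A) = pair(pair(bool,string),ref(A)).
Bind S2 := ref(T1); no other remaining equation mentions S2.
Decompose pair/2: T1 = pair(bool,string),  A = ref(A).
Bind T1 := pair(bool,string); no other remaining equation mentions T1. Substituting into the earlier bindings gives T3 := pair(bool,string), S2 := ref(pair(bool,string)).
Occurs check fails: A occurs in ref(A); the equation A = ref(A) has no finite solution.

FAIL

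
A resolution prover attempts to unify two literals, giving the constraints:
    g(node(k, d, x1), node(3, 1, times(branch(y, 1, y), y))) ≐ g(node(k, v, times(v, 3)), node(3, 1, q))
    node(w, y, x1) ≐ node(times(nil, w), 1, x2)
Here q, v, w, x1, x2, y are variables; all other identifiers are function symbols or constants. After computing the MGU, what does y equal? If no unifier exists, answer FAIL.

Decompose g/2: node(k, d, x1) ≐ node(k, v, times(v, 3)),  node(3, 1, times(branch(y, 1, y), y)) ≐ node(3, 1, q).
Decompose node/3: k ≐ k,  d ≐ v,  x1 ≐ times(v, 3).
Delete trivial equation k ≐ k.
Bind v := d; substituting into the one remaining equation that mentions v gives: x1 ≐ times(d, 3).
Bind x1 := times(d, 3); substituting into the one remaining equation that mentions x1 gives: node(w, y, times(d, 3)) ≐ node(times(nil, w), 1, x2).
Decompose node/3: 3 ≐ 3,  1 ≐ 1,  times(branch(y, 1, y), y) ≐ q.
Delete trivial equation 3 ≐ 3.
Delete trivial equation 1 ≐ 1.
Bind q := times(branch(y, 1, y), y); no other remaining equation mentions q.
Decompose node/3: w ≐ times(nil, w),  y ≐ 1,  times(d, 3) ≐ x2.
Occurs check fails: w occurs in times(nil, w); the equation w ≐ times(nil, w) has no finite solution.

FAIL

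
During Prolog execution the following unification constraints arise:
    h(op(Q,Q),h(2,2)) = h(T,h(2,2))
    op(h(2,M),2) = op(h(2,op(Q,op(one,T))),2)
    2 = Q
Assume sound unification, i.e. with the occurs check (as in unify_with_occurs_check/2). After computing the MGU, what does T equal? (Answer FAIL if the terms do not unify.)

op(2,2)

Decompose h/2: op(Q,Q) = T,  h(2,2) = h(2,2).
Bind T := op(Q,Q); substituting into the one remaining equation that mentions T gives: op(h(2,M),2) = op(h(2,op(Q,op(one,op(Q,Q)))),2).
Delete trivial equation h(2,2) = h(2,2).
Decompose op/2: h(2,M) = h(2,op(Q,op(one,op(Q,Q)))),  2 = 2.
Decompose h/2: 2 = 2,  M = op(Q,op(one,op(Q,Q))).
Delete trivial equation 2 = 2.
Bind M := op(Q,op(one,op(Q,Q))); no other remaining equation mentions M.
Delete trivial equation 2 = 2.
Bind Q := 2. Substituting into the earlier bindings gives T := op(2,2), M := op(2,op(one,op(2,2))).
MGU = { T -> op(2,2), M -> op(2,op(one,op(2,2))), Q -> 2 }, so T -> op(2,2).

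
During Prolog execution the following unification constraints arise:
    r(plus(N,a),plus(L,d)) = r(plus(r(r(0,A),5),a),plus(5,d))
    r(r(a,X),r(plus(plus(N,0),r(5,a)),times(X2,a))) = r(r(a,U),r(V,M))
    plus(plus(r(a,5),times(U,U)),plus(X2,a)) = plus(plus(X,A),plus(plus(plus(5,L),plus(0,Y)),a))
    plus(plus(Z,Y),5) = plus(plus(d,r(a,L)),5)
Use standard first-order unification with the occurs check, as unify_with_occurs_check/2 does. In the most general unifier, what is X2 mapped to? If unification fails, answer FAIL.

Decompose r/2: plus(N,a) = plus(r(r(0,A),5),a),  plus(L,d) = plus(5,d).
Decompose plus/2: N = r(r(0,A),5),  a = a.
Bind N := r(r(0,A),5); substituting into the one remaining equation that mentions N gives: r(r(a,X),r(plus(plus(r(r(0,A),5),0),r(5,a)),times(X2,a))) = r(r(a,U),r(V,M)).
Delete trivial equation a = a.
Decompose plus/2: L = 5,  d = d.
Bind L := 5; substituting into the 2 remaining equations that mention L gives: plus(plus(r(a,5),times(U,U)),plus(X2,a)) = plus(plus(X,A),plus(plus(plus(5,5),plus(0,Y)),a)),  plus(plus(Z,Y),5) = plus(plus(d,r(a,5)),5).
Delete trivial equation d = d.
Decompose r/2: r(a,X) = r(a,U),  r(plus(plus(r(r(0,A),5),0),r(5,a)),times(X2,a)) = r(V,M).
Decompose r/2: a = a,  X = U.
Delete trivial equation a = a.
Bind X := U; substituting into the one remaining equation that mentions X gives: plus(plus(r(a,5),times(U,U)),plus(X2,a)) = plus(plus(U,A),plus(plus(plus(5,5),plus(0,Y)),a)).
Decompose r/2: plus(plus(r(r(0,A),5),0),r(5,a)) = V,  times(X2,a) = M.
Bind V := plus(plus(r(r(0,A),5),0),r(5,a)); no other remaining equation mentions V.
Bind M := times(X2,a); no other remaining equation mentions M.
Decompose plus/2: plus(r(a,5),times(U,U)) = plus(U,A),  plus(X2,a) = plus(plus(plus(5,5),plus(0,Y)),a).
Decompose plus/2: r(a,5) = U,  times(U,U) = A.
Bind U := r(a,5); substituting into the one remaining equation that mentions U gives: times(r(a,5),r(a,5)) = A. Substituting into the earlier binding gives X := r(a,5).
Bind A := times(r(a,5),r(a,5)); no other remaining equation mentions A. Substituting into the earlier bindings gives N := r(r(0,times(r(a,5),r(a,5))),5), V := plus(plus(r(r(0,times(r(a,5),r(a,5))),5),0),r(5,a)).
Decompose plus/2: X2 = plus(plus(5,5),plus(0,Y)),  a = a.
Bind X2 := plus(plus(5,5),plus(0,Y)); no other remaining equation mentions X2. Substituting into the earlier binding gives M := times(plus(plus(5,5),plus(0,Y)),a).
Delete trivial equation a = a.
Decompose plus/2: plus(Z,Y) = plus(d,r(a,5)),  5 = 5.
Decompose plus/2: Z = d,  Y = r(a,5).
Bind Z := d; no other remaining equation mentions Z.
Bind Y := r(a,5); no other remaining equation mentions Y. Substituting into the earlier bindings gives M := times(plus(plus(5,5),plus(0,r(a,5))),a), X2 := plus(plus(5,5),plus(0,r(a,5))).
Delete trivial equation 5 = 5.
MGU = { N -> r(r(0,times(r(a,5),r(a,5))),5), L -> 5, X -> r(a,5), V -> plus(plus(r(r(0,times(r(a,5),r(a,5))),5),0),r(5,a)), M -> times(plus(plus(5,5),plus(0,r(a,5))),a), U -> r(a,5), A -> times(r(a,5),r(a,5)), X2 -> plus(plus(5,5),plus(0,r(a,5))), Z -> d, Y -> r(a,5) }, so X2 -> plus(plus(5,5),plus(0,r(a,5))).

plus(plus(5,5),plus(0,r(a,5)))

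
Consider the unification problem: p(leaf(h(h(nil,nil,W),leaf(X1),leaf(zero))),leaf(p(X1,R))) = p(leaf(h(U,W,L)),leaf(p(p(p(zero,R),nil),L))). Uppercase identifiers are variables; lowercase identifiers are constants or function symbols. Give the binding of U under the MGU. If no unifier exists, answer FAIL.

Decompose p/2: leaf(h(h(nil,nil,W),leaf(X1),leaf(zero))) = leaf(h(U,W,L)),  leaf(p(X1,R)) = leaf(p(p(p(zero,R),nil),L)).
Decompose leaf/1: h(h(nil,nil,W),leaf(X1),leaf(zero)) = h(U,W,L).
Decompose h/3: h(nil,nil,W) = U,  leaf(X1) = W,  leaf(zero) = L.
Bind U := h(nil,nil,W); no other remaining equation mentions U.
Bind W := leaf(X1); no other remaining equation mentions W. Substituting into the earlier binding gives U := h(nil,nil,leaf(X1)).
Bind L := leaf(zero); substituting into the remaining equation gives: leaf(p(X1,R)) = leaf(p(p(p(zero,R),nil),leaf(zero))).
Decompose leaf/1: p(X1,R) = p(p(p(zero,R),nil),leaf(zero)).
Decompose p/2: X1 = p(p(zero,R),nil),  R = leaf(zero).
Bind X1 := p(p(zero,R),nil); no other remaining equation mentions X1. Substituting into the earlier bindings gives U := h(nil,nil,leaf(p(p(zero,R),nil))), W := leaf(p(p(zero,R),nil)).
Bind R := leaf(zero). Substituting into the earlier bindings gives U := h(nil,nil,leaf(p(p(zero,leaf(zero)),nil))), W := leaf(p(p(zero,leaf(zero)),nil)), X1 := p(p(zero,leaf(zero)),nil).
MGU = { U ↦ h(nil,nil,leaf(p(p(zero,leaf(zero)),nil))), W ↦ leaf(p(p(zero,leaf(zero)),nil)), L ↦ leaf(zero), X1 ↦ p(p(zero,leaf(zero)),nil), R ↦ leaf(zero) }, so U ↦ h(nil,nil,leaf(p(p(zero,leaf(zero)),nil))).

h(nil,nil,leaf(p(p(zero,leaf(zero)),nil)))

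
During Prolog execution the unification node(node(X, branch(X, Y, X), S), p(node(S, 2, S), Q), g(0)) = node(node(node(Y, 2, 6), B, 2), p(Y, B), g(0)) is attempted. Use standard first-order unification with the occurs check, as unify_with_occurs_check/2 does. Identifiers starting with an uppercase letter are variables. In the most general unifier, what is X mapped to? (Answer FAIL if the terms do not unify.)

Decompose node/3: node(X, branch(X, Y, X), S) = node(node(Y, 2, 6), B, 2),  p(node(S, 2, S), Q) = p(Y, B),  g(0) = g(0).
Decompose node/3: X = node(Y, 2, 6),  branch(X, Y, X) = B,  S = 2.
Bind X := node(Y, 2, 6); substituting into the one remaining equation that mentions X gives: branch(node(Y, 2, 6), Y, node(Y, 2, 6)) = B.
Bind B := branch(node(Y, 2, 6), Y, node(Y, 2, 6)); substituting into the one remaining equation that mentions B gives: p(node(S, 2, S), Q) = p(Y, branch(node(Y, 2, 6), Y, node(Y, 2, 6))).
Bind S := 2; substituting into the one remaining equation that mentions S gives: p(node(2, 2, 2), Q) = p(Y, branch(node(Y, 2, 6), Y, node(Y, 2, 6))).
Decompose p/2: node(2, 2, 2) = Y,  Q = branch(node(Y, 2, 6), Y, node(Y, 2, 6)).
Bind Y := node(2, 2, 2); substituting into the one remaining equation that mentions Y gives: Q = branch(node(node(2, 2, 2), 2, 6), node(2, 2, 2), node(node(2, 2, 2), 2, 6)). Substituting into the earlier bindings gives X := node(node(2, 2, 2), 2, 6), B := branch(node(node(2, 2, 2), 2, 6), node(2, 2, 2), node(node(2, 2, 2), 2, 6)).
Bind Q := branch(node(node(2, 2, 2), 2, 6), node(2, 2, 2), node(node(2, 2, 2), 2, 6)); no other remaining equation mentions Q.
Delete trivial equation g(0) = g(0).
MGU = { X = node(node(2, 2, 2), 2, 6), B = branch(node(node(2, 2, 2), 2, 6), node(2, 2, 2), node(node(2, 2, 2), 2, 6)), S = 2, Y = node(2, 2, 2), Q = branch(node(node(2, 2, 2), 2, 6), node(2, 2, 2), node(node(2, 2, 2), 2, 6)) }, so X = node(node(2, 2, 2), 2, 6).

node(node(2, 2, 2), 2, 6)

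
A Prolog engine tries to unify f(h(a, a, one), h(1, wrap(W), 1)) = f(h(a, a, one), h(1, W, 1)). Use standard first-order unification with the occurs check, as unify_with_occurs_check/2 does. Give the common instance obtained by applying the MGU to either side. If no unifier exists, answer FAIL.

FAIL

Decompose f/2: h(a, a, one) = h(a, a, one),  h(1, wrap(W), 1) = h(1, W, 1).
Delete trivial equation h(a, a, one) = h(a, a, one).
Decompose h/3: 1 = 1,  wrap(W) = W,  1 = 1.
Delete trivial equation 1 = 1.
Occurs check fails: W occurs in wrap(W); the equation W = wrap(W) has no finite solution.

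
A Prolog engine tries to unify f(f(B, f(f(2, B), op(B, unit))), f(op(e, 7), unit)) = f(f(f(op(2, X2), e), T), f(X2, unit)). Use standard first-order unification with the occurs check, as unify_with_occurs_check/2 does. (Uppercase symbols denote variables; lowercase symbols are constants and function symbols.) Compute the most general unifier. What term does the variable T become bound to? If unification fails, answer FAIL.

f(f(2, f(op(2, op(e, 7)), e)), op(f(op(2, op(e, 7)), e), unit))

Decompose f/2: f(B, f(f(2, B), op(B, unit))) = f(f(op(2, X2), e), T),  f(op(e, 7), unit) = f(X2, unit).
Decompose f/2: B = f(op(2, X2), e),  f(f(2, B), op(B, unit)) = T.
Bind B := f(op(2, X2), e); substituting into the one remaining equation that mentions B gives: f(f(2, f(op(2, X2), e)), op(f(op(2, X2), e), unit)) = T.
Bind T := f(f(2, f(op(2, X2), e)), op(f(op(2, X2), e), unit)); no other remaining equation mentions T.
Decompose f/2: op(e, 7) = X2,  unit = unit.
Bind X2 := op(e, 7); no other remaining equation mentions X2. Substituting into the earlier bindings gives B := f(op(2, op(e, 7)), e), T := f(f(2, f(op(2, op(e, 7)), e)), op(f(op(2, op(e, 7)), e), unit)).
Delete trivial equation unit = unit.
MGU = { B = f(op(2, op(e, 7)), e), T = f(f(2, f(op(2, op(e, 7)), e)), op(f(op(2, op(e, 7)), e), unit)), X2 = op(e, 7) }, so T = f(f(2, f(op(2, op(e, 7)), e)), op(f(op(2, op(e, 7)), e), unit)).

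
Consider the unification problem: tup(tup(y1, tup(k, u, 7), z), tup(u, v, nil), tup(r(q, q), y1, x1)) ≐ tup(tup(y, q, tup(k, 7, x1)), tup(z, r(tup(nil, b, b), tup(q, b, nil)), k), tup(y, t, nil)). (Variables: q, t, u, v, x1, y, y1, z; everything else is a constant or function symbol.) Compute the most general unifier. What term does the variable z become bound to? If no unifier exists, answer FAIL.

Decompose tup/3: tup(y1, tup(k, u, 7), z) ≐ tup(y, q, tup(k, 7, x1)),  tup(u, v, nil) ≐ tup(z, r(tup(nil, b, b), tup(q, b, nil)), k),  tup(r(q, q), y1, x1) ≐ tup(y, t, nil).
Decompose tup/3: y1 ≐ y,  tup(k, u, 7) ≐ q,  z ≐ tup(k, 7, x1).
Bind y1 := y; substituting into the one remaining equation that mentions y1 gives: tup(r(q, q), y, x1) ≐ tup(y, t, nil).
Bind q := tup(k, u, 7); substituting into the 2 remaining equations that mention q gives: tup(u, v, nil) ≐ tup(z, r(tup(nil, b, b), tup(tup(k, u, 7), b, nil)), k),  tup(r(tup(k, u, 7), tup(k, u, 7)), y, x1) ≐ tup(y, t, nil).
Bind z := tup(k, 7, x1); substituting into the one remaining equation that mentions z gives: tup(u, v, nil) ≐ tup(tup(k, 7, x1), r(tup(nil, b, b), tup(tup(k, u, 7), b, nil)), k).
Decompose tup/3: u ≐ tup(k, 7, x1),  v ≐ r(tup(nil, b, b), tup(tup(k, u, 7), b, nil)),  nil ≐ k.
Bind u := tup(k, 7, x1); substituting into the 2 remaining equations that mention u gives: v ≐ r(tup(nil, b, b), tup(tup(k, tup(k, 7, x1), 7), b, nil)),  tup(r(tup(k, tup(k, 7, x1), 7), tup(k, tup(k, 7, x1), 7)), y, x1) ≐ tup(y, t, nil). Substituting into the earlier binding gives q := tup(k, tup(k, 7, x1), 7).
Bind v := r(tup(nil, b, b), tup(tup(k, tup(k, 7, x1), 7), b, nil)); no other remaining equation mentions v.
Clash: constants nil and k differ; no unifier exists.

FAIL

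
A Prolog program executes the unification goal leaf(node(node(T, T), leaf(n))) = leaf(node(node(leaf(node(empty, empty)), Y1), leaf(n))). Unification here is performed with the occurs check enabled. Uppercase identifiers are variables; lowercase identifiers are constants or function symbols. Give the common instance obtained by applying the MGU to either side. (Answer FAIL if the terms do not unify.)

leaf(node(node(leaf(node(empty, empty)), leaf(node(empty, empty))), leaf(n)))

Decompose leaf/1: node(node(T, T), leaf(n)) = node(node(leaf(node(empty, empty)), Y1), leaf(n)).
Decompose node/2: node(T, T) = node(leaf(node(empty, empty)), Y1),  leaf(n) = leaf(n).
Decompose node/2: T = leaf(node(empty, empty)),  T = Y1.
Bind T := leaf(node(empty, empty)); substituting into the one remaining equation that mentions T gives: leaf(node(empty, empty)) = Y1.
Bind Y1 := leaf(node(empty, empty)); no other remaining equation mentions Y1.
Delete trivial equation leaf(n) = leaf(n).
Applying the MGU to either side gives leaf(node(node(leaf(node(empty, empty)), leaf(node(empty, empty))), leaf(n))).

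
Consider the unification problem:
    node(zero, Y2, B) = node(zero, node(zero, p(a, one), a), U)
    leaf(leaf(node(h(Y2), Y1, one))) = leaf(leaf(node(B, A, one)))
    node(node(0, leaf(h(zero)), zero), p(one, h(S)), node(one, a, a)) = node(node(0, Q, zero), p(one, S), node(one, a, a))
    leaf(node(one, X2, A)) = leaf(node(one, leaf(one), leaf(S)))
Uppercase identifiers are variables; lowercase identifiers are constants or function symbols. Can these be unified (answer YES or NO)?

NO

Decompose node/3: zero = zero,  Y2 = node(zero, p(a, one), a),  B = U.
Delete trivial equation zero = zero.
Bind Y2 := node(zero, p(a, one), a); substituting into the one remaining equation that mentions Y2 gives: leaf(leaf(node(h(node(zero, p(a, one), a)), Y1, one))) = leaf(leaf(node(B, A, one))).
Bind B := U; substituting into the one remaining equation that mentions B gives: leaf(leaf(node(h(node(zero, p(a, one), a)), Y1, one))) = leaf(leaf(node(U, A, one))).
Decompose leaf/1: leaf(node(h(node(zero, p(a, one), a)), Y1, one)) = leaf(node(U, A, one)).
Decompose leaf/1: node(h(node(zero, p(a, one), a)), Y1, one) = node(U, A, one).
Decompose node/3: h(node(zero, p(a, one), a)) = U,  Y1 = A,  one = one.
Bind U := h(node(zero, p(a, one), a)); no other remaining equation mentions U. Substituting into the earlier binding gives B := h(node(zero, p(a, one), a)).
Bind Y1 := A; no other remaining equation mentions Y1.
Delete trivial equation one = one.
Decompose node/3: node(0, leaf(h(zero)), zero) = node(0, Q, zero),  p(one, h(S)) = p(one, S),  node(one, a, a) = node(one, a, a).
Decompose node/3: 0 = 0,  leaf(h(zero)) = Q,  zero = zero.
Delete trivial equation 0 = 0.
Bind Q := leaf(h(zero)); no other remaining equation mentions Q.
Delete trivial equation zero = zero.
Decompose p/2: one = one,  h(S) = S.
Delete trivial equation one = one.
Occurs check fails: S occurs in h(S); the equation S = h(S) has no finite solution.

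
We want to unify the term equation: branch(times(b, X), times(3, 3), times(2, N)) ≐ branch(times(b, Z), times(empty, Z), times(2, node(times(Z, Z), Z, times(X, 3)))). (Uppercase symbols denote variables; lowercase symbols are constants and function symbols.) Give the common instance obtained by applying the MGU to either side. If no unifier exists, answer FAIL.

Decompose branch/3: times(b, X) ≐ times(b, Z),  times(3, 3) ≐ times(empty, Z),  times(2, N) ≐ times(2, node(times(Z, Z), Z, times(X, 3))).
Decompose times/2: b ≐ b,  X ≐ Z.
Delete trivial equation b ≐ b.
Bind X := Z; substituting into the one remaining equation that mentions X gives: times(2, N) ≐ times(2, node(times(Z, Z), Z, times(Z, 3))).
Decompose times/2: 3 ≐ empty,  3 ≐ Z.
Clash: constants 3 and empty differ; no unifier exists.

FAIL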